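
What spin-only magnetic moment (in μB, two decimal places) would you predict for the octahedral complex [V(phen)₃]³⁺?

phen is neutral, so the +3 overall charge sits on V: oxidation state +3.
V³⁺: group 5, so d-count = 5 − 3 = 2.
Configuration: t₂g² eg⁰ → 2 unpaired electrons.
μ(spin-only) = √[2(2+2)] = √8 ≈ 2.83 μB.

2.83 μB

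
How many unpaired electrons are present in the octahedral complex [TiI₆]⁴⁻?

2

Each I⁻ contributes -1; 6 × (-1) = -6. With overall charge -4, Ti is in the +2 oxidation state.
Ti sits in group 4; removing 2 electrons leaves Ti²⁺ with 4 − 2 = 2 d electrons.
Configuration: t2g^2 e_g^0, giving 2 unpaired electrons.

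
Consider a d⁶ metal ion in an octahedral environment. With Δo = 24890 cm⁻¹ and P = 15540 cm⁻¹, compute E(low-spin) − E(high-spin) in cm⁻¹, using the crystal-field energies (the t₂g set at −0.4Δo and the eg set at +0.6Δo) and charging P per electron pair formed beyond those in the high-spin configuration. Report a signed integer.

-18700

High-spin d⁶ fills as t₂g⁴ eg² with CFSE 4(−0.4) + 2(+0.6) = -0.4Δo = -9956 cm⁻¹.
For low-spin the configuration is t₂g⁶ eg⁰: orbital energy -2.4 × 24890 = -59736 cm⁻¹, and 2 additional pairs relative to high-spin add 31080 cm⁻¹, giving -28656 cm⁻¹.
Thus E(LS) − E(HS) = -18700 cm⁻¹.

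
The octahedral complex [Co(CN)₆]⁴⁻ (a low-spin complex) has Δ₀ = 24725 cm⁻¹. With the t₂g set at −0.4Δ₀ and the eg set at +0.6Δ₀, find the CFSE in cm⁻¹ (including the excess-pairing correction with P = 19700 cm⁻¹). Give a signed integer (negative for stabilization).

-24805

Each CN⁻ contributes -1; 6 × (-1) = -6. With overall charge -4, Co is in the +2 oxidation state.
Co sits in group 9; removing 2 electrons leaves Co²⁺ with 9 − 2 = 7 d electrons.
The d⁷ electrons fill as t₂g⁶ eg¹.
The orbital stabilization is -1.8Δ₀ = -1.8 × 24725 = -44505 cm⁻¹.
High-spin d⁷ would be t₂g⁵ eg² with 2 pairs; low-spin has 3, so 1 excess pair costs +1P = +19700 cm⁻¹.
Overall CFSE = -44505 + 19700 = -24805 cm⁻¹.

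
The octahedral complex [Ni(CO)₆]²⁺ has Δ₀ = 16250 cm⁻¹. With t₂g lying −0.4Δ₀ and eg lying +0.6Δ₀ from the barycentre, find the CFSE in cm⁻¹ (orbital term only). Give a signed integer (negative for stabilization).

-19500

CO is neutral, so the +2 overall charge sits on Ni: oxidation state +2.
Ni sits in group 10; removing 2 electrons leaves Ni²⁺ with 10 − 2 = 8 d electrons.
Configuration: t₂g⁶ eg².
The orbital stabilization is -1.2Δ₀ = -1.2 × 16250 = -19500 cm⁻¹.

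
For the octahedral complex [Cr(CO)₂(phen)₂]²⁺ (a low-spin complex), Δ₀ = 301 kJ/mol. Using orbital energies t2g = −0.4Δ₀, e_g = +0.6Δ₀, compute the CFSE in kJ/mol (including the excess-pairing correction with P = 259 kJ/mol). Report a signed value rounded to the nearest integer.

Ligand charges: 2×(+0) from CO and 2×(+0) from phen sum to +0; with overall charge +2, Cr is +2.
Group 6 minus oxidation state +2 gives a d⁴ configuration for Cr²⁺.
Electron filling gives t2g^4 e_g^0.
CFSE(orbital) = 4×(-0.4Δ₀) + 0×(0.6Δ₀) = -1.6Δ₀; with Δ₀ = 301 kJ/mol that is -482 kJ/mol.
Pairing penalty: 1 pair vs 0 in the high-spin reference → 1 extra × P = 259 kJ/mol.
Net CFSE = -482 + 259 = -223 kJ/mol.

-223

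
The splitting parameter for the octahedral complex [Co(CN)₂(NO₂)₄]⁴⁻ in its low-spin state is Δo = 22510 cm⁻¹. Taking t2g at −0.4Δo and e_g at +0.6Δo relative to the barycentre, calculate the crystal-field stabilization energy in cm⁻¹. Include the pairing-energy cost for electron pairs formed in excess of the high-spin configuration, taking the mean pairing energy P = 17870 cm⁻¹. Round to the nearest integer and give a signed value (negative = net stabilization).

-22648

Ligand charges: 2×(-1) from CN⁻ and 4×(-1) from NO₂⁻ sum to -6; with overall charge -4, Co is +2.
Co sits in group 9; removing 2 electrons leaves Co²⁺ with 9 − 2 = 7 d electrons.
Configuration: t2g^6 e_g^1.
CFSE(orbital) = 6×(-0.4Δo) + 1×(0.6Δo) = -1.8Δo; with Δo = 22510 cm⁻¹ that is -40518 cm⁻¹.
Relative to high-spin t2g^5 e_g^2 (2 paired), the low-spin configuration has 1 additional pair, contributing +1 × 17870 = +17870 cm⁻¹.
Overall CFSE = -40518 + 17870 = -22648 cm⁻¹.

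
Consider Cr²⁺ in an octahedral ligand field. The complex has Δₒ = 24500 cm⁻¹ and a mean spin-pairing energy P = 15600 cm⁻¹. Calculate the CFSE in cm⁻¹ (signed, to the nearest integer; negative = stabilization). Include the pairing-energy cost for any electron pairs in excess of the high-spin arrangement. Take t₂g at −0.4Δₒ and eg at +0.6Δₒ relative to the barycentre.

-23600

Cr²⁺: group 6, so d-count = 6 − 2 = 4.
Δₒ > P, so pairing is preferred: the ground state is low-spin.
Filling d⁴ accordingly: t₂g⁴ eg⁰.
Orbital CFSE = -1.6Δₒ = -1.6 × 24500 = -39200 cm⁻¹.
Excess pairs vs high-spin: 1 − 0 = 1; pairing cost = +15600 cm⁻¹.
Net CFSE = -39200 + 15600 = -23600 cm⁻¹.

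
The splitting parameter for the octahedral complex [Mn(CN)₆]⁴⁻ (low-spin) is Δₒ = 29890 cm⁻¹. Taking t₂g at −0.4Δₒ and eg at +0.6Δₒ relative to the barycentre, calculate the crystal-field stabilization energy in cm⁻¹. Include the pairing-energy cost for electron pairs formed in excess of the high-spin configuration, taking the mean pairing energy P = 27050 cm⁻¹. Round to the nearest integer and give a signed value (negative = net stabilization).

Each CN⁻ contributes -1; 6 × (-1) = -6. With overall charge -4, Mn is in the +2 oxidation state.
Mn²⁺: group 7, so d-count = 7 − 2 = 5.
The d⁵ electrons fill as t₂g⁵ eg⁰.
The orbital stabilization is -2.0Δₒ = -2.0 × 29890 = -59780 cm⁻¹.
Relative to high-spin t₂g³ eg² (0 paired), the low-spin configuration has 2 additional pairs, contributing +2 × 27050 = +54100 cm⁻¹.
Overall CFSE = -59780 + 54100 = -5680 cm⁻¹.

-5680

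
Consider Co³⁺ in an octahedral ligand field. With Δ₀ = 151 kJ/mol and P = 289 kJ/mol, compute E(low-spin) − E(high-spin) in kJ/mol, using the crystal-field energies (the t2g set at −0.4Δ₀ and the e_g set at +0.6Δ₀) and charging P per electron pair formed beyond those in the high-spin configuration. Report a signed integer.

Co sits in group 9; removing 3 electrons leaves Co³⁺ with 9 − 3 = 6 d electrons.
In the high-spin limit (t2g^4 e_g^2) the orbital term is -0.4Δ₀ = -60 kJ/mol, with no excess pairing.
Low-spin t2g^6 e_g^0 gives -2.4Δ₀ = -362 kJ/mol, but forming 2 extra pairs costs 2P = 578 kJ/mol, so E(LS) = -362 + 578 = 216 kJ/mol.
Thus E(LS) − E(HS) = 276 kJ/mol.

276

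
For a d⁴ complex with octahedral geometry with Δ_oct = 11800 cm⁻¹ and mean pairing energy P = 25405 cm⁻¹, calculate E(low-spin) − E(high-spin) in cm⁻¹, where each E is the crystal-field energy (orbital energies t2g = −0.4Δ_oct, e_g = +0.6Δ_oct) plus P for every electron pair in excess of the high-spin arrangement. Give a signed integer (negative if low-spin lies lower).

In the high-spin limit (t2g^3 e_g^1) the orbital term is -0.6Δ_oct = -7080 cm⁻¹, with no excess pairing.
Low-spin t2g^4 e_g^0 gives -1.6Δ_oct = -18880 cm⁻¹, but forming 1 extra pair costs 1P = 25405 cm⁻¹, so E(LS) = -18880 + 25405 = 6525 cm⁻¹.
The difference is 6525 − (-7080) = 13605 cm⁻¹, so high-spin lies lower.

13605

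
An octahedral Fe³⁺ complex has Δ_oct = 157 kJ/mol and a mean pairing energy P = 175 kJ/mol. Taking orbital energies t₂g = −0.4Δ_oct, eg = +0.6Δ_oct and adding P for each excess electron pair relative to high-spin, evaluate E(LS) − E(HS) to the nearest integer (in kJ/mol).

36

Fe sits in group 8; removing 3 electrons leaves Fe³⁺ with 8 − 3 = 5 d electrons.
In the high-spin limit (t₂g³ eg²) the orbital term is 0.0Δ_oct = 0 kJ/mol, with no excess pairing.
Low-spin t₂g⁵ eg⁰ gives -2.0Δ_oct = -314 kJ/mol, but forming 2 extra pairs costs 2P = 350 kJ/mol, so E(LS) = -314 + 350 = 36 kJ/mol.
The difference is 36 − (0) = 36 kJ/mol, so high-spin lies lower.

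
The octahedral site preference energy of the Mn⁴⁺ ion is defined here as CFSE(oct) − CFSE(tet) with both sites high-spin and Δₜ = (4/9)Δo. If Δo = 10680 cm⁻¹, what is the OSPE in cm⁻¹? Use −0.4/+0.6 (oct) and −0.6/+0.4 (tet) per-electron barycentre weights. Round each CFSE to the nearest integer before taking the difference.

Mn sits in group 7; removing 4 electrons leaves Mn⁴⁺ with 7 − 4 = 3 d electrons.
Octahedral (high-spin): t2g^3 e_g^0, CFSE = 3(−0.4) + 0(+0.6) = -1.2Δo = -1.2 × 10680 = -12816 cm⁻¹.
In a tetrahedral site the filling is e^2 t2^1: CFSE(tet) = -0.8Δₜ = -0.8 × (4/9)(10680) = -3797 cm⁻¹.
OSPE = CFSE(oct) − CFSE(tet) = -12816 − (-3797) = -9019 cm⁻¹.

-9019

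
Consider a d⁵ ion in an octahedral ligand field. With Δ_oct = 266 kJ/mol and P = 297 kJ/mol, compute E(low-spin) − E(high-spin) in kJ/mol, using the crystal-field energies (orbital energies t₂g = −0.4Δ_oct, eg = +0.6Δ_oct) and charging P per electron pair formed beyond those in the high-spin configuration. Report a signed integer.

62

In the high-spin limit (t₂g³ eg²) the orbital term is 0.0Δ_oct = 0 kJ/mol, with no excess pairing.
Low-spin: t₂g⁵ eg⁰, orbital CFSE = -2.0Δ_oct = -532 kJ/mol; plus 2 excess pairs × P = +594 kJ/mol; total 62 kJ/mol.
E(LS) − E(HS) = 62 − (0) = 62 kJ/mol.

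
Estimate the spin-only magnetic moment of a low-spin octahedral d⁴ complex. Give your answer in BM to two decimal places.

2.83 BM

Configuration: t₂g⁴ eg⁰ → 2 unpaired electrons.
μ(spin-only) = √[2(2+2)] = √8 ≈ 2.83 BM.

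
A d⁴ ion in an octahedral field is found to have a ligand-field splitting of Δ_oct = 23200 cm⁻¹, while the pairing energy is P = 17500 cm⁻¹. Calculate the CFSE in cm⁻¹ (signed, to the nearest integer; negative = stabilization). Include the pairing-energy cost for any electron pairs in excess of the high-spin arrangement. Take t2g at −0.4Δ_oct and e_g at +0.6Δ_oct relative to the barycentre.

-19620

With Δ_oct > P the complex is low-spin.
Filling d⁴ accordingly: t2g^4 e_g^0.
Orbital CFSE = -1.6Δ_oct = -1.6 × 23200 = -37120 cm⁻¹.
Excess pairs vs high-spin: 1 − 0 = 1; pairing cost = +17500 cm⁻¹.
Net CFSE = -37120 + 17500 = -19620 cm⁻¹.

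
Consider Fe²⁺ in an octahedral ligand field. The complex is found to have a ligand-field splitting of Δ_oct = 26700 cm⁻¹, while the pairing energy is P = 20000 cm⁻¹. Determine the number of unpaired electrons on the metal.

0

Group 8 minus oxidation state +2 gives a d⁶ configuration for Fe²⁺.
Here Δ_oct > P (26700 > 20000), so the low-spin state is favoured.
That gives t2g^6 e_g^0.
Unpaired electrons: 0.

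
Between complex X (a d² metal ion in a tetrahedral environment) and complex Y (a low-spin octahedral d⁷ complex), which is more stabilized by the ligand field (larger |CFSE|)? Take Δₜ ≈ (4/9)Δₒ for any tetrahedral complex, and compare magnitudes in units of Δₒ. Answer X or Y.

X: Tetrahedral splitting is small, so the complex is high-spin; e² t₂⁰, CFSE = -1.2Δₜ ≈ -0.53Δₒ.
Y: t₂g⁶ eg¹, CFSE = -1.8Δₒ.
So Y has the larger |CFSE|.

Y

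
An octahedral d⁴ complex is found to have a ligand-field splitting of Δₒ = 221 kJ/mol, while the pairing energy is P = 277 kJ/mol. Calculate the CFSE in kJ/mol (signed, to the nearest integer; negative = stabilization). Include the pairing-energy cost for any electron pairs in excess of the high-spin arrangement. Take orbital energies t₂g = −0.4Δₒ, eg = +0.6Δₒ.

-133

Δₒ < P, so pairing is avoided: the ground state is high-spin.
That gives t₂g³ eg¹.
Orbital CFSE = -0.6Δₒ = -0.6 × 221 = -133 kJ/mol.
High-spin has no excess pairs, so no pairing correction applies.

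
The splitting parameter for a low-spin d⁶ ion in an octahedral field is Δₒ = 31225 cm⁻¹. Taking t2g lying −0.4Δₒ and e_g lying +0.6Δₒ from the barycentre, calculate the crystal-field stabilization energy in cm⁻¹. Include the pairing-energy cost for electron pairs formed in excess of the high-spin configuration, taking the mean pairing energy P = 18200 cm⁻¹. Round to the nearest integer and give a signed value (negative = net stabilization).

Configuration: t2g^6 e_g^0.
CFSE(orbital) = 6×(-0.4Δₒ) + 0×(0.6Δₒ) = -2.4Δₒ; with Δₒ = 31225 cm⁻¹ that is -74940 cm⁻¹.
Pairing penalty: 3 pairs vs 1 in the high-spin reference → 2 extra × P = 36400 cm⁻¹.
Net CFSE = -74940 + 36400 = -38540 cm⁻¹.

-38540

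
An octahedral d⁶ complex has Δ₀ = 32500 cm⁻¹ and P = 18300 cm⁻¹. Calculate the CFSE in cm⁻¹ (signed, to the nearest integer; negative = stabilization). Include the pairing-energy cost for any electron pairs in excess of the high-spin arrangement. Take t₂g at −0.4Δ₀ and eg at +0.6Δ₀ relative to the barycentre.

-41400

Here Δ₀ > P (32500 > 18300), so the low-spin state is favoured.
Configuration: t₂g⁶ eg⁰.
Orbital CFSE = -2.4Δ₀ = -2.4 × 32500 = -78000 cm⁻¹.
Excess pairs vs high-spin: 3 − 1 = 2; pairing cost = +36600 cm⁻¹.
Net CFSE = -78000 + 36600 = -41400 cm⁻¹.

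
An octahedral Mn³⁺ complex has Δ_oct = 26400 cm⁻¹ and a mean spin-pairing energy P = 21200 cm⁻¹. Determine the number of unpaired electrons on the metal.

2

Mn is in group 7, so Mn³⁺ is d⁴ (7 − 3 = 4).
Δ_oct > P, so pairing is preferred: the ground state is low-spin.
Configuration: t2g^4 e_g^0.
Unpaired electrons: 2.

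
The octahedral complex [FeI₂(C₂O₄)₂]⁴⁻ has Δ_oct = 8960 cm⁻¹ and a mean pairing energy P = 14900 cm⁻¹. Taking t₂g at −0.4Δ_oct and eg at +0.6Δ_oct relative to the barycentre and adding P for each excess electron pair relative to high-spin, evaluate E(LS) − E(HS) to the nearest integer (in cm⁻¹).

Ligand charges: 2×(-1) from I⁻ and 2×(-2) from C₂O₄²⁻ sum to -6; with overall charge -4, Fe is +2.
Group 8 minus oxidation state +2 gives a d⁶ configuration for Fe²⁺.
High-spin: t₂g⁴ eg², CFSE = -0.4Δ_oct = -3584 cm⁻¹.
Low-spin t₂g⁶ eg⁰ gives -2.4Δ_oct = -21504 cm⁻¹, but forming 2 extra pairs costs 2P = 29800 cm⁻¹, so E(LS) = -21504 + 29800 = 8296 cm⁻¹.
E(LS) − E(HS) = 8296 − (-3584) = 11880 cm⁻¹.

11880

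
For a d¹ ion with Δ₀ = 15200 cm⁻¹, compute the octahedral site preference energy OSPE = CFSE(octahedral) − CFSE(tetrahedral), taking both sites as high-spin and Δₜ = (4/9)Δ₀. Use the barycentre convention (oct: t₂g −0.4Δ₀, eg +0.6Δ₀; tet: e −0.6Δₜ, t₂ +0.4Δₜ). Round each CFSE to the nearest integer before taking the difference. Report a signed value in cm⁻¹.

Octahedral (high-spin): t₂g¹ eg⁰, CFSE = 1(−0.4) + 0(+0.6) = -0.4Δ₀ = -0.4 × 15200 = -6080 cm⁻¹.
In a tetrahedral site the filling is e¹ t₂⁰: CFSE(tet) = -0.6Δₜ = -0.6 × (4/9)(15200) = -4053 cm⁻¹.
OSPE = -6080 − (-4053) = -2027 cm⁻¹.

-2027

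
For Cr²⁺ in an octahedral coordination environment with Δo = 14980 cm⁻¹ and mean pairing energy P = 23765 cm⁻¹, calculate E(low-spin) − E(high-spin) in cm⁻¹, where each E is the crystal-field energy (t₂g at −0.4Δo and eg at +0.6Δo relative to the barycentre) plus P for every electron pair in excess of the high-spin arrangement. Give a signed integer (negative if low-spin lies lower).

Cr is in group 6, so Cr²⁺ is d⁴ (6 − 2 = 4).
High-spin d⁴ fills as t₂g³ eg¹ with CFSE 3(−0.4) + 1(+0.6) = -0.6Δo = -8988 cm⁻¹.
For low-spin the configuration is t₂g⁴ eg⁰: orbital energy -1.6 × 14980 = -23968 cm⁻¹, and 1 additional pair relative to high-spin adds 23765 cm⁻¹, giving -203 cm⁻¹.
The difference is -203 − (-8988) = 8785 cm⁻¹, so high-spin lies lower.

8785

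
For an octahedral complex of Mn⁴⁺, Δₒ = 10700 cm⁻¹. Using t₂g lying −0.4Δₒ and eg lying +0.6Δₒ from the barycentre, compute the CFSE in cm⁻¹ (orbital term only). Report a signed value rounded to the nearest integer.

Mn⁴⁺: group 7, so d-count = 7 − 4 = 3.
The d³ electrons fill as t₂g³ eg⁰.
Orbital CFSE = 3(-0.4) + 0(0.6) = -1.2Δₒ = -1.2 × 10700 = -12840 cm⁻¹.

-12840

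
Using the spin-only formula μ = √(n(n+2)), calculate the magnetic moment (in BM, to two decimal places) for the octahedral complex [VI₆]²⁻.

Each I⁻ contributes -1; 6 × (-1) = -6. With overall charge -2, V is in the +4 oxidation state.
V⁴⁺: group 5, so d-count = 5 − 4 = 1.
Configuration: t₂g¹ eg⁰ → 1 unpaired electron.
μ(spin-only) = √[1(1+2)] = √3 ≈ 1.73 BM.

1.73 BM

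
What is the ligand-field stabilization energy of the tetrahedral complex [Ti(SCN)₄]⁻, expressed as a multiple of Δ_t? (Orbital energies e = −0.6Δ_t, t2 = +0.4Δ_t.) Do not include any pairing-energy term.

Each SCN⁻ contributes -1; 4 × (-1) = -4. With overall charge -1, Ti is in the +3 oxidation state.
Group 4 minus oxidation state +3 gives a d¹ configuration for Ti³⁺.
Tetrahedral fields are weak (Δₜ ≈ 4/9 Δₒ), so electrons fill high-spin.
Configuration: e^1 t2^0.
CFSE = 1(-0.6Δ_t) + 0(0.4Δ_t) = -0.6Δ_t + 0.0Δ_t = -0.6Δ_t.

-0.6 Δ_t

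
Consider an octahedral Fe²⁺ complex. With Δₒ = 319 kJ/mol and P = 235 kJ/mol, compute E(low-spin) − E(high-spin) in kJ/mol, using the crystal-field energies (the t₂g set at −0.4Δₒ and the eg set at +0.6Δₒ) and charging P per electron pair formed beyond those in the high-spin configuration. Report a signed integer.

-168

Group 8 minus oxidation state +2 gives a d⁶ configuration for Fe²⁺.
High-spin: t₂g⁴ eg², CFSE = -0.4Δₒ = -128 kJ/mol.
Low-spin t₂g⁶ eg⁰ gives -2.4Δₒ = -766 kJ/mol, but forming 2 extra pairs costs 2P = 470 kJ/mol, so E(LS) = -766 + 470 = -296 kJ/mol.
Thus E(LS) − E(HS) = -168 kJ/mol.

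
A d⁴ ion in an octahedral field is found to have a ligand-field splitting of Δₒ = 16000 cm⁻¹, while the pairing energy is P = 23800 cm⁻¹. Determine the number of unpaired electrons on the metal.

With Δₒ < P the complex is high-spin.
That gives t₂g³ eg¹.
Unpaired electrons: 4.

4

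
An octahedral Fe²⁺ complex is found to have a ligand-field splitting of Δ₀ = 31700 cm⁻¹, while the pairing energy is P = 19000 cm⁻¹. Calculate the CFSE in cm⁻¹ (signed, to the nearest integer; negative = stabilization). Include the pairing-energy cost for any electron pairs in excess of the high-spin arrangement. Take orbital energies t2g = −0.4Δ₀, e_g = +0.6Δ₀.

-38080

Fe is in group 8, so Fe²⁺ is d⁶ (8 − 2 = 6).
With Δ₀ > P the complex is low-spin.
Configuration: t2g^6 e_g^0.
Orbital CFSE = -2.4Δ₀ = -2.4 × 31700 = -76080 cm⁻¹.
Excess pairs vs high-spin: 3 − 1 = 2; pairing cost = +38000 cm⁻¹.
Net CFSE = -76080 + 38000 = -38080 cm⁻¹.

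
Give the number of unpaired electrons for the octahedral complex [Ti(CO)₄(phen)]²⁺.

Ligand charges: 4×(+0) from CO and 1×(+0) from phen sum to +0; with overall charge +2, Ti is +2.
Group 4 minus oxidation state +2 gives a d² configuration for Ti²⁺.
Configuration: t₂g² eg⁰, giving 2 unpaired electrons.

2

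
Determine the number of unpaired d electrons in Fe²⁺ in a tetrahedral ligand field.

4

Group 8 minus oxidation state +2 gives a d⁶ configuration for Fe²⁺.
With tetrahedral geometry the complex is necessarily high-spin.
Configuration: e^3 t2^3, giving 4 unpaired electrons.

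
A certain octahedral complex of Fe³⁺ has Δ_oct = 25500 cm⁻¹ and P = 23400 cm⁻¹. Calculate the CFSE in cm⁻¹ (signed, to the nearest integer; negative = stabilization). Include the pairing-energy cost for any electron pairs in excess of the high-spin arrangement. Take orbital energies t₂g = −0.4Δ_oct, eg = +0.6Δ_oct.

-4200

Fe sits in group 8; removing 3 electrons leaves Fe³⁺ with 8 − 3 = 5 d electrons.
Since Δ_oct = 25500 cm⁻¹ > P = 23400 cm⁻¹, the complex adopts the low-spin configuration.
Configuration: t₂g⁵ eg⁰.
Orbital CFSE = -2.0Δ_oct = -2.0 × 25500 = -51000 cm⁻¹.
Excess pairs vs high-spin: 2 − 0 = 2; pairing cost = +46800 cm⁻¹.
Net CFSE = -51000 + 46800 = -4200 cm⁻¹.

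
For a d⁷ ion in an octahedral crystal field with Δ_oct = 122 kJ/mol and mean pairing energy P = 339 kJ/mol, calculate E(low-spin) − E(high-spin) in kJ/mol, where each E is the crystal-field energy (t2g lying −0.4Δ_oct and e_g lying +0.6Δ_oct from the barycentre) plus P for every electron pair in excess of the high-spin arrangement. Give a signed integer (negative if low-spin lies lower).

217

High-spin d⁷ fills as t2g^5 e_g^2 with CFSE 5(−0.4) + 2(+0.6) = -0.8Δ_oct = -98 kJ/mol.
Low-spin t2g^6 e_g^1 gives -1.8Δ_oct = -220 kJ/mol, but forming 1 extra pair costs 1P = 339 kJ/mol, so E(LS) = -220 + 339 = 119 kJ/mol.
E(LS) − E(HS) = 119 − (-98) = 217 kJ/mol.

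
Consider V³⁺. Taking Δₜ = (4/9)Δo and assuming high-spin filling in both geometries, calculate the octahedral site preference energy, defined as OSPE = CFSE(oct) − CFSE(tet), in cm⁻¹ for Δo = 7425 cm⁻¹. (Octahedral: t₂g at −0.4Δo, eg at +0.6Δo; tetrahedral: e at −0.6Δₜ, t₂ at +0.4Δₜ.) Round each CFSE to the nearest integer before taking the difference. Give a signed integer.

-1980

V sits in group 5; removing 3 electrons leaves V³⁺ with 5 − 3 = 2 d electrons.
In an octahedral site d² (HS) is t₂g² eg⁰, giving CFSE(oct) = -0.8Δo = -5940 cm⁻¹.
Tetrahedral e² t₂⁰ gives -1.2Δₜ = -1.2 × (4/9) × 7425 = -3960 cm⁻¹.
OSPE = CFSE(oct) − CFSE(tet) = -5940 − (-3960) = -1980 cm⁻¹.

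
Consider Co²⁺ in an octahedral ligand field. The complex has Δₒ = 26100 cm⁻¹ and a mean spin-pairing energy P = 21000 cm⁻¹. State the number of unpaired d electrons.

Co sits in group 9; removing 2 electrons leaves Co²⁺ with 9 − 2 = 7 d electrons.
Here Δₒ > P (26100 > 21000), so the low-spin state is favoured.
That gives t₂g⁶ eg¹.
Unpaired electrons: 1.

1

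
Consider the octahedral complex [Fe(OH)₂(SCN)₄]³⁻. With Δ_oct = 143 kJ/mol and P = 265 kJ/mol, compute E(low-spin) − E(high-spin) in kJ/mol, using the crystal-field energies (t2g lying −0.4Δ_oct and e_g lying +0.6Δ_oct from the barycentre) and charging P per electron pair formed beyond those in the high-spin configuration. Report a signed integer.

244

Ligand charges: 2×(-1) from OH⁻ and 4×(-1) from SCN⁻ sum to -6; with overall charge -3, Fe is +3.
Fe is in group 8, so Fe³⁺ is d⁵ (8 − 3 = 5).
In the high-spin limit (t2g^3 e_g^2) the orbital term is 0.0Δ_oct = 0 kJ/mol, with no excess pairing.
Low-spin: t2g^5 e_g^0, orbital CFSE = -2.0Δ_oct = -286 kJ/mol; plus 2 excess pairs × P = +530 kJ/mol; total 244 kJ/mol.
Thus E(LS) − E(HS) = 244 kJ/mol.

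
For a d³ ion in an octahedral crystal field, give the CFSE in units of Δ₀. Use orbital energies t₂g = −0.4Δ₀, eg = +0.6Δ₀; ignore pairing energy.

Configuration: t₂g³ eg⁰.
CFSE = 3(-0.4Δ₀) + 0(0.6Δ₀) = -1.2Δ₀ + 0.0Δ₀ = -1.2Δ₀.

-1.2 Δ₀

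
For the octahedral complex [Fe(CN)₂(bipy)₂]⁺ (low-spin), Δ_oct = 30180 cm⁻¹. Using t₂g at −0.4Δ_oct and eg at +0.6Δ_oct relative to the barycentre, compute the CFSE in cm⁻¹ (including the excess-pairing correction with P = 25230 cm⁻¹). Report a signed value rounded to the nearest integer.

Ligand charges: 2×(-1) from CN⁻ and 2×(+0) from bipy sum to -2; with overall charge +1, Fe is +3.
Fe is in group 8, so Fe³⁺ is d⁵ (8 − 3 = 5).
Electron filling gives t₂g⁵ eg⁰.
Orbital CFSE = 5(-0.4) + 0(0.6) = -2.0Δ_oct = -2.0 × 30180 = -60360 cm⁻¹.
Pairing penalty: 2 pairs vs 0 in the high-spin reference → 2 extra × P = 50460 cm⁻¹.
Overall CFSE = -60360 + 50460 = -9900 cm⁻¹.

-9900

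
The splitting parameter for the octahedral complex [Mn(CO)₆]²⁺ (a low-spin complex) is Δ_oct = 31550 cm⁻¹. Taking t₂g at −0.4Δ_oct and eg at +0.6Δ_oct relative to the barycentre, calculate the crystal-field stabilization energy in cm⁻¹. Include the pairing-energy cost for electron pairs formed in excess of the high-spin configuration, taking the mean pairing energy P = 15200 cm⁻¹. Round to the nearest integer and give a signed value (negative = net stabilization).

CO is neutral, so the +2 overall charge sits on Mn: oxidation state +2.
Group 7 minus oxidation state +2 gives a d⁵ configuration for Mn²⁺.
Configuration: t₂g⁵ eg⁰.
The orbital stabilization is -2.0Δ_oct = -2.0 × 31550 = -63100 cm⁻¹.
High-spin d⁵ would be t₂g³ eg² with 0 pairs; low-spin has 2, so 2 excess pairs cost +2P = +30400 cm⁻¹.
Overall CFSE = -63100 + 30400 = -32700 cm⁻¹.

-32700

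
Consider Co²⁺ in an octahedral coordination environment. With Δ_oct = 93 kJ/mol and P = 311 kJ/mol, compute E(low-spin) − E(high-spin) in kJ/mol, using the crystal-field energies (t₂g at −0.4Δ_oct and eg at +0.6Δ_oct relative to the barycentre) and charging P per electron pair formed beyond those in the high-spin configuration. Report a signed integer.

Co is in group 9, so Co²⁺ is d⁷ (9 − 2 = 7).
High-spin d⁷ fills as t₂g⁵ eg² with CFSE 5(−0.4) + 2(+0.6) = -0.8Δ_oct = -74 kJ/mol.
Low-spin t₂g⁶ eg¹ gives -1.8Δ_oct = -167 kJ/mol, but forming 1 extra pair costs 1P = 311 kJ/mol, so E(LS) = -167 + 311 = 144 kJ/mol.
Thus E(LS) − E(HS) = 218 kJ/mol.

218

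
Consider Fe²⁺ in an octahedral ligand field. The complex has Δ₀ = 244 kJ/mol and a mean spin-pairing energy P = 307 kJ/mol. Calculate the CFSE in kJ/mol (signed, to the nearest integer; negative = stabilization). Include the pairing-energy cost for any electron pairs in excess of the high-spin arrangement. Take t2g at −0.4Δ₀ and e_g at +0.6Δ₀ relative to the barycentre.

-98

Fe sits in group 8; removing 2 electrons leaves Fe²⁺ with 8 − 2 = 6 d electrons.
Since Δ₀ = 244 kJ/mol < P = 307 kJ/mol, the complex adopts the high-spin configuration.
Configuration: t2g^4 e_g^2.
Orbital CFSE = -0.4Δ₀ = -0.4 × 244 = -98 kJ/mol.
High-spin has no excess pairs, so no pairing correction applies.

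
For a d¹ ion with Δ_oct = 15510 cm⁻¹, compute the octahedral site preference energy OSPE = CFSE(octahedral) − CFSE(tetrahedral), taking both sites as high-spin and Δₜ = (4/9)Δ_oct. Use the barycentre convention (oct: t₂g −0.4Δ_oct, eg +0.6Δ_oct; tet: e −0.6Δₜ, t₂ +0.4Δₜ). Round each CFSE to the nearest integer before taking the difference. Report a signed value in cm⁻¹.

In an octahedral site d¹ (HS) is t2g^1 e_g^0, giving CFSE(oct) = -0.4Δ_oct = -6204 cm⁻¹.
In a tetrahedral site the filling is e^1 t2^0: CFSE(tet) = -0.6Δₜ = -0.6 × (4/9)(15510) = -4136 cm⁻¹.
OSPE = -6204 − (-4136) = -2068 cm⁻¹.

-2068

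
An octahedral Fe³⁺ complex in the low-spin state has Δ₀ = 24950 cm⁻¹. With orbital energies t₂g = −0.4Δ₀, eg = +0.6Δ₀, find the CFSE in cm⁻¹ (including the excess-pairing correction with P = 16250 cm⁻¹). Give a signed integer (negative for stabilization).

-17400

Fe sits in group 8; removing 3 electrons leaves Fe³⁺ with 8 − 3 = 5 d electrons.
Configuration: t₂g⁵ eg⁰.
Orbital CFSE = 5(-0.4) + 0(0.6) = -2.0Δ₀ = -2.0 × 24950 = -49900 cm⁻¹.
Relative to high-spin t₂g³ eg² (0 paired), the low-spin configuration has 2 additional pairs, contributing +2 × 16250 = +32500 cm⁻¹.
Net CFSE = -49900 + 32500 = -17400 cm⁻¹.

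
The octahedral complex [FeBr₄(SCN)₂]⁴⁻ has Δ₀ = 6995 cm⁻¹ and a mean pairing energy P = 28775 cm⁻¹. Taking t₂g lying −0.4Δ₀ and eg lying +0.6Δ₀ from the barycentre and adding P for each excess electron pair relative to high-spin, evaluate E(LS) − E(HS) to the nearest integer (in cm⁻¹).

Ligand charges: 4×(-1) from Br⁻ and 2×(-1) from SCN⁻ sum to -6; with overall charge -4, Fe is +2.
Group 8 minus oxidation state +2 gives a d⁶ configuration for Fe²⁺.
In the high-spin limit (t₂g⁴ eg²) the orbital term is -0.4Δ₀ = -2798 cm⁻¹, with no excess pairing.
Low-spin t₂g⁶ eg⁰ gives -2.4Δ₀ = -16788 cm⁻¹, but forming 2 extra pairs costs 2P = 57550 cm⁻¹, so E(LS) = -16788 + 57550 = 40762 cm⁻¹.
Thus E(LS) − E(HS) = 43560 cm⁻¹.

43560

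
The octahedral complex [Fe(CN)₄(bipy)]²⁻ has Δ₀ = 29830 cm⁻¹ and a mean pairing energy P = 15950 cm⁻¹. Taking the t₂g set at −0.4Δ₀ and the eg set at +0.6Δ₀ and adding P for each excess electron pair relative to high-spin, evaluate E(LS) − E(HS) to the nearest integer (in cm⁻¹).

-27760

Ligand charges: 4×(-1) from CN⁻ and 1×(+0) from bipy sum to -4; with overall charge -2, Fe is +2.
Fe sits in group 8; removing 2 electrons leaves Fe²⁺ with 8 − 2 = 6 d electrons.
High-spin: t₂g⁴ eg², CFSE = -0.4Δ₀ = -11932 cm⁻¹.
Low-spin t₂g⁶ eg⁰ gives -2.4Δ₀ = -71592 cm⁻¹, but forming 2 extra pairs costs 2P = 31900 cm⁻¹, so E(LS) = -71592 + 31900 = -39692 cm⁻¹.
Thus E(LS) − E(HS) = -27760 cm⁻¹.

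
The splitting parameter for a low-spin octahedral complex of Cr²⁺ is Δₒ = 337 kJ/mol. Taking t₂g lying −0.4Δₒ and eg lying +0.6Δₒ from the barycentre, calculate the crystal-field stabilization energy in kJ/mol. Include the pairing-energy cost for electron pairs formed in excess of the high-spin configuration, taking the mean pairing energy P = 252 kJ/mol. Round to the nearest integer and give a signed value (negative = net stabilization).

-287

Cr is in group 6, so Cr²⁺ is d⁴ (6 − 2 = 4).
The d⁴ electrons fill as t₂g⁴ eg⁰.
The orbital stabilization is -1.6Δₒ = -1.6 × 337 = -539 kJ/mol.
High-spin d⁴ would be t₂g³ eg¹ with 0 pairs; low-spin has 1, so 1 excess pair costs +1P = +252 kJ/mol.
Net CFSE = -539 + 252 = -287 kJ/mol.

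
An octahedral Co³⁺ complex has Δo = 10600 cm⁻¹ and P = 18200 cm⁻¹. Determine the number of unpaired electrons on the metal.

Co sits in group 9; removing 3 electrons leaves Co³⁺ with 9 − 3 = 6 d electrons.
Δo < P, so pairing is avoided: the ground state is high-spin.
Configuration: t₂g⁴ eg².
Unpaired electrons: 4.

4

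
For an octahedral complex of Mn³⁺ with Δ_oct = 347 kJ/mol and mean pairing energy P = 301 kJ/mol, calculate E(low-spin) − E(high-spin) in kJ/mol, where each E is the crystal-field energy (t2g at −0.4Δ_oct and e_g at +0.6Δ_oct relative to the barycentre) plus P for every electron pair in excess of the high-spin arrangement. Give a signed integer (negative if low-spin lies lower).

Mn³⁺: group 7, so d-count = 7 − 3 = 4.
High-spin d⁴ fills as t2g^3 e_g^1 with CFSE 3(−0.4) + 1(+0.6) = -0.6Δ_oct = -208 kJ/mol.
Low-spin t2g^4 e_g^0 gives -1.6Δ_oct = -555 kJ/mol, but forming 1 extra pair costs 1P = 301 kJ/mol, so E(LS) = -555 + 301 = -254 kJ/mol.
The difference is -254 − (-208) = -46 kJ/mol, so low-spin lies lower.

-46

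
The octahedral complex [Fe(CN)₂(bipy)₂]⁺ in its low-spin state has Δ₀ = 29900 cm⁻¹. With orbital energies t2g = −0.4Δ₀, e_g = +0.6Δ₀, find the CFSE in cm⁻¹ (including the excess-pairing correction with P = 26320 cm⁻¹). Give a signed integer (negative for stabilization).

-7160

Ligand charges: 2×(-1) from CN⁻ and 2×(+0) from bipy sum to -2; with overall charge +1, Fe is +3.
Fe is in group 8, so Fe³⁺ is d⁵ (8 − 3 = 5).
Electron filling gives t2g^5 e_g^0.
CFSE(orbital) = 5×(-0.4Δ₀) + 0×(0.6Δ₀) = -2.0Δ₀; with Δ₀ = 29900 cm⁻¹ that is -59800 cm⁻¹.
High-spin d⁵ would be t2g^3 e_g^2 with 0 pairs; low-spin has 2, so 2 excess pairs cost +2P = +52640 cm⁻¹.
Overall CFSE = -59800 + 52640 = -7160 cm⁻¹.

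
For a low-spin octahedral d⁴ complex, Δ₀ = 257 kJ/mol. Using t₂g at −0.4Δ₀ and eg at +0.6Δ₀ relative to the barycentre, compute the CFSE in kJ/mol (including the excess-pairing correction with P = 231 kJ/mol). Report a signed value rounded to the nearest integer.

Configuration: t₂g⁴ eg⁰.
CFSE(orbital) = 4×(-0.4Δ₀) + 0×(0.6Δ₀) = -1.6Δ₀; with Δ₀ = 257 kJ/mol that is -411 kJ/mol.
High-spin d⁴ would be t₂g³ eg¹ with 0 pairs; low-spin has 1, so 1 excess pair costs +1P = +231 kJ/mol.
Combining: -411 + 231 = -180 kJ/mol.

-180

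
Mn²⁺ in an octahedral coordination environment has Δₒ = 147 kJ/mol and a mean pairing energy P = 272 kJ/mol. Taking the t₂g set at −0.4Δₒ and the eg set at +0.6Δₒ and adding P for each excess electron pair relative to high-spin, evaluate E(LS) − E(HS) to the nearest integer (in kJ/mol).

250

Mn²⁺: group 7, so d-count = 7 − 2 = 5.
In the high-spin limit (t₂g³ eg²) the orbital term is 0.0Δₒ = 0 kJ/mol, with no excess pairing.
Low-spin: t₂g⁵ eg⁰, orbital CFSE = -2.0Δₒ = -294 kJ/mol; plus 2 excess pairs × P = +544 kJ/mol; total 250 kJ/mol.
Thus E(LS) − E(HS) = 250 kJ/mol.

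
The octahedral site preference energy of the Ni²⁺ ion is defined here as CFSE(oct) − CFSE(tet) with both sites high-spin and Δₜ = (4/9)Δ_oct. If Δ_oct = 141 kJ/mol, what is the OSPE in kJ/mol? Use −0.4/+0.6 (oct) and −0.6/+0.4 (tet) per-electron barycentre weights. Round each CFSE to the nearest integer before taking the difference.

Group 10 minus oxidation state +2 gives a d⁸ configuration for Ni²⁺.
Octahedral high-spin t₂g⁶ eg²: CFSE = -1.2 × 141 = -169 kJ/mol.
Tetrahedral e⁴ t₂⁴ gives -0.8Δₜ = -0.8 × (4/9) × 141 = -50 kJ/mol.
OSPE = -169 − (-50) = -119 kJ/mol.

-119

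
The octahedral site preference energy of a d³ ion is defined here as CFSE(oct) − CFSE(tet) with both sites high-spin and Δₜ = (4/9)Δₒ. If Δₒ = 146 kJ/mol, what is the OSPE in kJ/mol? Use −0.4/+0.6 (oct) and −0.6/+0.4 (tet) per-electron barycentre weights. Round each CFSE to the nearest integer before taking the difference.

-123

Octahedral high-spin t₂g³ eg⁰: CFSE = -1.2 × 146 = -175 kJ/mol.
Tetrahedral e² t₂¹ gives -0.8Δₜ = -0.8 × (4/9) × 146 = -52 kJ/mol.
OSPE = CFSE(oct) − CFSE(tet) = -175 − (-52) = -123 kJ/mol.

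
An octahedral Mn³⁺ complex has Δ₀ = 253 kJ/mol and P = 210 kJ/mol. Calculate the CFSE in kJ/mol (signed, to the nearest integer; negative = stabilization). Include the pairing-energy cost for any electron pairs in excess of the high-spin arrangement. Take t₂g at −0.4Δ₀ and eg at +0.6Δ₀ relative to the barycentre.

Mn³⁺: group 7, so d-count = 7 − 3 = 4.
With Δ₀ > P the complex is low-spin.
That gives t₂g⁴ eg⁰.
Orbital CFSE = -1.6Δ₀ = -1.6 × 253 = -405 kJ/mol.
Excess pairs vs high-spin: 1 − 0 = 1; pairing cost = +210 kJ/mol.
Net CFSE = -405 + 210 = -195 kJ/mol.

-195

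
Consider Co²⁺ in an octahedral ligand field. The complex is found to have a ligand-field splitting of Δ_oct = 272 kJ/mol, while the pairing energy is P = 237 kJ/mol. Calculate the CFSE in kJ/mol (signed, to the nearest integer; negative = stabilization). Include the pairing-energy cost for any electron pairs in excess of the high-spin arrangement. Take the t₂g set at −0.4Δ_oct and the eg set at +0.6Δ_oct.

-253

Group 9 minus oxidation state +2 gives a d⁷ configuration for Co²⁺.
Since Δ_oct = 272 kJ/mol > P = 237 kJ/mol, the complex adopts the low-spin configuration.
Configuration: t₂g⁶ eg¹.
Orbital CFSE = -1.8Δ_oct = -1.8 × 272 = -490 kJ/mol.
Excess pairs vs high-spin: 3 − 2 = 1; pairing cost = +237 kJ/mol.
Net CFSE = -490 + 237 = -253 kJ/mol.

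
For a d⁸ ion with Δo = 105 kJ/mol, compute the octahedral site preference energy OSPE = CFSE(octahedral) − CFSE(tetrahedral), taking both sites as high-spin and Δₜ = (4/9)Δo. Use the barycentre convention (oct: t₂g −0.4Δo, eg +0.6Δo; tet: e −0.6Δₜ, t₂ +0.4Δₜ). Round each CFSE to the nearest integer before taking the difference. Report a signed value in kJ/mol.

Octahedral high-spin t₂g⁶ eg²: CFSE = -1.2 × 105 = -126 kJ/mol.
Tetrahedral e⁴ t₂⁴ gives -0.8Δₜ = -0.8 × (4/9) × 105 = -37 kJ/mol.
OSPE = -126 − (-37) = -89 kJ/mol.

-89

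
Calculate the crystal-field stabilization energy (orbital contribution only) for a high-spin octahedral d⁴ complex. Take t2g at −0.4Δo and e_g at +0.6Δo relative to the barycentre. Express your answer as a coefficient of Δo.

Configuration: t2g^3 e_g^1.
CFSE = 3(-0.4Δo) + 1(0.6Δo) = -1.2Δo + 0.6Δo = -0.6Δo.

-0.6 Δo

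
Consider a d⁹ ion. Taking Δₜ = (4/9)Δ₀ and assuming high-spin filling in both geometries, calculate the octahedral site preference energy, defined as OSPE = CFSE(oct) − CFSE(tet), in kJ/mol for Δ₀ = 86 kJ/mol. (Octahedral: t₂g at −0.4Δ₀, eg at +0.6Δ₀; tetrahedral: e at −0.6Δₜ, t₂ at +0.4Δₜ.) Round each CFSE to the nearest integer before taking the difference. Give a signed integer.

-37

Octahedral high-spin t₂g⁶ eg³: CFSE = -0.6 × 86 = -52 kJ/mol.
In a tetrahedral site the filling is e⁴ t₂⁵: CFSE(tet) = -0.4Δₜ = -0.4 × (4/9)(86) = -15 kJ/mol.
Subtracting, OSPE = -52 − (-15) = -37 kJ/mol.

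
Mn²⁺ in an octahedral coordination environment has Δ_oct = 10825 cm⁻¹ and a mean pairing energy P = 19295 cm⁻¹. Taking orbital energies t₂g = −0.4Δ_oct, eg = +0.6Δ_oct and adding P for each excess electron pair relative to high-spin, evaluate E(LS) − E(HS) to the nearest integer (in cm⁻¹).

16940

Mn is in group 7, so Mn²⁺ is d⁵ (7 − 2 = 5).
High-spin: t₂g³ eg², CFSE = 0.0Δ_oct = 0 cm⁻¹.
For low-spin the configuration is t₂g⁵ eg⁰: orbital energy -2.0 × 10825 = -21650 cm⁻¹, and 2 additional pairs relative to high-spin add 38590 cm⁻¹, giving 16940 cm⁻¹.
Thus E(LS) − E(HS) = 16940 cm⁻¹.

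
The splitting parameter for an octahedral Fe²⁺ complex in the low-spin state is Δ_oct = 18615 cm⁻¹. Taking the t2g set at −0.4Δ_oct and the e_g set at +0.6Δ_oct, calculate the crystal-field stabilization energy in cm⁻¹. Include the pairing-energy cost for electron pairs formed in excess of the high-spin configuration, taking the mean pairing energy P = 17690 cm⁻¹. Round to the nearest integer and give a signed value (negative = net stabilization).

Fe sits in group 8; removing 2 electrons leaves Fe²⁺ with 8 − 2 = 6 d electrons.
Configuration: t2g^6 e_g^0.
CFSE(orbital) = 6×(-0.4Δ_oct) + 0×(0.6Δ_oct) = -2.4Δ_oct; with Δ_oct = 18615 cm⁻¹ that is -44676 cm⁻¹.
Pairing penalty: 3 pairs vs 1 in the high-spin reference → 2 extra × P = 35380 cm⁻¹.
Combining: -44676 + 35380 = -9296 cm⁻¹.

-9296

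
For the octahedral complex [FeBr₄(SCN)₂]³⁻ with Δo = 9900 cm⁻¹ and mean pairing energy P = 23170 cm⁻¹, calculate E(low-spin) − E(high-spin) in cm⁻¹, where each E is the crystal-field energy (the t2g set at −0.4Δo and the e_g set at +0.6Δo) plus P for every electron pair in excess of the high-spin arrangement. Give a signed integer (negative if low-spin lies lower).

Ligand charges: 4×(-1) from Br⁻ and 2×(-1) from SCN⁻ sum to -6; with overall charge -3, Fe is +3.
Group 8 minus oxidation state +3 gives a d⁵ configuration for Fe³⁺.
High-spin d⁵ fills as t2g^3 e_g^2 with CFSE 3(−0.4) + 2(+0.6) = 0.0Δo = 0 cm⁻¹.
Low-spin: t2g^5 e_g^0, orbital CFSE = -2.0Δo = -19800 cm⁻¹; plus 2 excess pairs × P = +46340 cm⁻¹; total 26540 cm⁻¹.
E(LS) − E(HS) = 26540 − (0) = 26540 cm⁻¹.

26540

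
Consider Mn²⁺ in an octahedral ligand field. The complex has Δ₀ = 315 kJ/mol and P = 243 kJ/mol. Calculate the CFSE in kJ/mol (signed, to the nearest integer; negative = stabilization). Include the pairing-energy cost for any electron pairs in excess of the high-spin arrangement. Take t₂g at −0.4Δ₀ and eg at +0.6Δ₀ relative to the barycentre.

-144

Mn sits in group 7; removing 2 electrons leaves Mn²⁺ with 7 − 2 = 5 d electrons.
Here Δ₀ > P (315 > 243), so the low-spin state is favoured.
Configuration: t₂g⁵ eg⁰.
Orbital CFSE = -2.0Δ₀ = -2.0 × 315 = -630 kJ/mol.
Excess pairs vs high-spin: 2 − 0 = 2; pairing cost = +486 kJ/mol.
Net CFSE = -630 + 486 = -144 kJ/mol.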